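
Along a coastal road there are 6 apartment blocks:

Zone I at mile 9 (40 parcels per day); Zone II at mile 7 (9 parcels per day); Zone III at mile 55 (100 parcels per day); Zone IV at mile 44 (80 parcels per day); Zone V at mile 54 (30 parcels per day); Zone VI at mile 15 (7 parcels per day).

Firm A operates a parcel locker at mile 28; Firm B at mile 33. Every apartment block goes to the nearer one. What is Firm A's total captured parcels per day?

56

The indifferent point is the midpoint (28+33)/2 = 30.5; apartment blocks left of it (closer to Firm A at 28) go to Firm A, those right go to Firm B.
  Zone II at 7 (w=9) → Firm A
  Zone I at 9 (w=40) → Firm A
  Zone VI at 15 (w=7) → Firm A
  Zone IV at 44 (w=80) → Firm B
  Zone V at 54 (w=30) → Firm B
  Zone III at 55 (w=100) → Firm B
Firm A captures 56; Firm B captures 210.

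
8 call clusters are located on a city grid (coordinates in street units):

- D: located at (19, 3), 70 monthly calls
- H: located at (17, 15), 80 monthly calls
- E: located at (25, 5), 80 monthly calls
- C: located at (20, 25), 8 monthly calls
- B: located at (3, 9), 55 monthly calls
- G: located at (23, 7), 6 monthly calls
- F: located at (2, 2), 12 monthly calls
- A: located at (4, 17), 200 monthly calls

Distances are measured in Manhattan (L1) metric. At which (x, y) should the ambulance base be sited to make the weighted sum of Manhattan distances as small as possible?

Manhattan distance separates: Σwᵢ(|x−xᵢ|+|y−yᵢ|) = Σwᵢ|x−xᵢ| + Σwᵢ|y−yᵢ|, so x and y are optimised independently as 1-D weighted medians.
Total weight W = 511; half = 255.5.
x-coordinate, sorted with cumulative weight:
  x=2 (F, w=12) cum 12
  x=3 (B, w=55) cum 67
  x=4 (A, w=200) cum 267  ← median
  x=17 (H, w=80) cum 347
  x=19 (D, w=70) cum 417
  x=20 (C, w=8) cum 425
  x=23 (G, w=6) cum 431
  x=25 (E, w=80) cum 511
⇒ x* = 4
y-coordinate, sorted with cumulative weight:
  y=2 (F, w=12) cum 12
  y=3 (D, w=70) cum 82
  y=5 (E, w=80) cum 162
  y=7 (G, w=6) cum 168
  y=9 (B, w=55) cum 223
  y=15 (H, w=80) cum 303  ← median
  y=17 (A, w=200) cum 503
  y=25 (C, w=8) cum 511
⇒ y* = 15

(4, 15)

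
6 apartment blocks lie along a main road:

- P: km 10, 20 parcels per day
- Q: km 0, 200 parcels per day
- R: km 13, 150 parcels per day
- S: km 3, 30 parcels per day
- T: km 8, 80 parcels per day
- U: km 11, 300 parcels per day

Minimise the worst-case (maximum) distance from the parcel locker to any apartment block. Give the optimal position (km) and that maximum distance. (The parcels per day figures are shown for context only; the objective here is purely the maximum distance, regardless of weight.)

location 6.5, max distance 6.5

The 1-center on a line is the midpoint of the two extreme points: leftmost at 0, rightmost at 13.
Optimal location = (0 + 13)/2 = 6.5; maximum distance = (13 − 0)/2 = 6.5.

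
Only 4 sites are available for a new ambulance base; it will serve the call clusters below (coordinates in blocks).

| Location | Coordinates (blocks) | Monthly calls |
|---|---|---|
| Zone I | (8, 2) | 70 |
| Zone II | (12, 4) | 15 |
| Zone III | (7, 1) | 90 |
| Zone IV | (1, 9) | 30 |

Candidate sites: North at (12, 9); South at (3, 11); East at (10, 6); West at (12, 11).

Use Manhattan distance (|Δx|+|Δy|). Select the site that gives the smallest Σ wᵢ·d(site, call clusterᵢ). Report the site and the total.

East, total 1560 blocks

Total weighted distance at each candidate:
  North (12, 9): total = 2345
  South (3, 11): total = 2600
  East (10, 6): total = 1560
  West (12, 11): total = 2755
Minimum is at East with total 1560 blocks.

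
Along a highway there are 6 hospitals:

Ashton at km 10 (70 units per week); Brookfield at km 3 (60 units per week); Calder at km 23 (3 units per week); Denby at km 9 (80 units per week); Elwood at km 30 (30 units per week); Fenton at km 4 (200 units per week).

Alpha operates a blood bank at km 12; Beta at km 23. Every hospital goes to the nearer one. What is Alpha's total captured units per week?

410

The indifferent point is the midpoint (12+23)/2 = 17.5; hospitals left of it (closer to Alpha at 12) go to Alpha, those right go to Beta.
  Brookfield at 3 (w=60) → Alpha
  Fenton at 4 (w=200) → Alpha
  Denby at 9 (w=80) → Alpha
  Ashton at 10 (w=70) → Alpha
  Calder at 23 (w=3) → Beta
  Elwood at 30 (w=30) → Beta
Alpha captures 410; Beta captures 33.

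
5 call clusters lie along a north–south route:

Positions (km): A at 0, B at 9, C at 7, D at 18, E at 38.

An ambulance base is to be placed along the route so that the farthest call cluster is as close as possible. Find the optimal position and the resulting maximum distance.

The 1-center on a line is the midpoint of the two extreme points: leftmost at 0, rightmost at 38.
Optimal location = (0 + 38)/2 = 19; maximum distance = (38 − 0)/2 = 19.

location 19, max distance 19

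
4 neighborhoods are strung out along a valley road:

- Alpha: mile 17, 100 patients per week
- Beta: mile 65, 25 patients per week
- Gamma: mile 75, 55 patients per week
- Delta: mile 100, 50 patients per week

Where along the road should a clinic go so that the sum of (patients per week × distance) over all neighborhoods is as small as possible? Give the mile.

For a sum of weighted absolute distances on a line, the optimum is the weighted median (not the mean). Total weight W = 230; half-weight = 115.
Sort by position and accumulate weight:
  mile 17 (Alpha, w=100) → cum 100
  mile 65 (Beta, w=25) → cum 125  ≥ 115 → median here
  mile 75 (Gamma, w=55) → cum 180
  mile 100 (Delta, w=50) → cum 230
Optimal location: mile 65.

x = 65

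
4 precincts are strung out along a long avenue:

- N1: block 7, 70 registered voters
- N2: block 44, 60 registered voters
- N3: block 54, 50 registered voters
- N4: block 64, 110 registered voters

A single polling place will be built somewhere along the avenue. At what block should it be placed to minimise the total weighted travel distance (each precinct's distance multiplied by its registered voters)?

For a sum of weighted absolute distances on a line, the optimum is the weighted median (not the mean). Total weight W = 290; half-weight = 145.
Sort by position and accumulate weight:
  block 7 (N1, w=70) → cum 70
  block 44 (N2, w=60) → cum 130
  block 54 (N3, w=50) → cum 180  ≥ 145 → median here
  block 64 (N4, w=110) → cum 290
Optimal location: block 54.

x = 54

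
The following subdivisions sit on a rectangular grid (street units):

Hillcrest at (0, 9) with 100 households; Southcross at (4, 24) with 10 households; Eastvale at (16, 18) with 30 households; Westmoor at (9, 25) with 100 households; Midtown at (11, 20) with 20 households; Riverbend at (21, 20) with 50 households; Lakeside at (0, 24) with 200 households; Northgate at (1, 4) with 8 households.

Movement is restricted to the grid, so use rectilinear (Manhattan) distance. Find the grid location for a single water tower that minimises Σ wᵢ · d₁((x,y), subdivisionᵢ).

(0, 24)

Manhattan distance separates: Σwᵢ(|x−xᵢ|+|y−yᵢ|) = Σwᵢ|x−xᵢ| + Σwᵢ|y−yᵢ|, so x and y are optimised independently as 1-D weighted medians.
Total weight W = 518; half = 259.
x-coordinate, sorted with cumulative weight:
  x=0 (Hillcrest, w=100) cum 100
  x=0 (Lakeside, w=200) cum 300  ← median
  x=1 (Northgate, w=8) cum 308
  x=4 (Southcross, w=10) cum 318
  x=9 (Westmoor, w=100) cum 418
  x=11 (Midtown, w=20) cum 438
  x=16 (Eastvale, w=30) cum 468
  x=21 (Riverbend, w=50) cum 518
⇒ x* = 0
y-coordinate, sorted with cumulative weight:
  y=4 (Northgate, w=8) cum 8
  y=9 (Hillcrest, w=100) cum 108
  y=18 (Eastvale, w=30) cum 138
  y=20 (Midtown, w=20) cum 158
  y=20 (Riverbend, w=50) cum 208
  y=24 (Southcross, w=10) cum 218
  y=24 (Lakeside, w=200) cum 418  ← median
  y=25 (Westmoor, w=100) cum 518
⇒ y* = 24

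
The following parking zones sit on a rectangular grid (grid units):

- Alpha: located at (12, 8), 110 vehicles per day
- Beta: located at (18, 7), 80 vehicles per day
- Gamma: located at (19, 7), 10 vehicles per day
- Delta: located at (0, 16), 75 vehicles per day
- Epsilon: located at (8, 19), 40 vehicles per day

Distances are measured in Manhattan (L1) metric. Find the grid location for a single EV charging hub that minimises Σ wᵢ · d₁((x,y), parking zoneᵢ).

Manhattan distance separates: Σwᵢ(|x−xᵢ|+|y−yᵢ|) = Σwᵢ|x−xᵢ| + Σwᵢ|y−yᵢ|, so x and y are optimised independently as 1-D weighted medians.
Total weight W = 315; half = 157.5.
x-coordinate, sorted with cumulative weight:
  x=0 (Delta, w=75) cum 75
  x=8 (Epsilon, w=40) cum 115
  x=12 (Alpha, w=110) cum 225  ← median
  x=18 (Beta, w=80) cum 305
  x=19 (Gamma, w=10) cum 315
⇒ x* = 12
y-coordinate, sorted with cumulative weight:
  y=7 (Beta, w=80) cum 80
  y=7 (Gamma, w=10) cum 90
  y=8 (Alpha, w=110) cum 200  ← median
  y=16 (Delta, w=75) cum 275
  y=19 (Epsilon, w=40) cum 315
⇒ y* = 8

(12, 8)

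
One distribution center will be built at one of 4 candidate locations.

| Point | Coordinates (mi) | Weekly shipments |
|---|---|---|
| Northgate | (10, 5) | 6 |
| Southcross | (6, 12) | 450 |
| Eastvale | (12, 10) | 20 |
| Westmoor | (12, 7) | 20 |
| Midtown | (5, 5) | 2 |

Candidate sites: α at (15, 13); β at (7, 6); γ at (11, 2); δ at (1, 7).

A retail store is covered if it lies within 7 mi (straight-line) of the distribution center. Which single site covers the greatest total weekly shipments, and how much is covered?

Coverage radius r = 7 mi; a point is covered iff (Δx)²+(Δy)² ≤ 7² = 49.
  α (15, 13): covers {Eastvale, Westmoor} → 40
  β (7, 6): covers {Northgate, Southcross, Eastvale, Westmoor, Midtown} → 498
  γ (11, 2): covers {Northgate, Westmoor, Midtown} → 28
  δ (1, 7): covers {Midtown} → 2
Maximum coverage at β: 498 weekly shipments.

β, covering 498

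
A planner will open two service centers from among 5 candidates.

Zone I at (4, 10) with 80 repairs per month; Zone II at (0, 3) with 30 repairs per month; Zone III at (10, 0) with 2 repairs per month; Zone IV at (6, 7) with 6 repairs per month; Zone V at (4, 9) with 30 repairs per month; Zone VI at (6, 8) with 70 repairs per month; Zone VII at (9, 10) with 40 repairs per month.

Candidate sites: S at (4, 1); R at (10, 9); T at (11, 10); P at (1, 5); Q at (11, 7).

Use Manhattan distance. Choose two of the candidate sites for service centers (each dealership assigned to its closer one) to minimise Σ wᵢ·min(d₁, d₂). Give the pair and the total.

{R, P}, total 1314

Evaluate every pair (each demand assigned to the nearer of the two):
  {R, P}: total = 1314
  {S, R}: total = 1400
  {T, P}: total = 1494
  {P, Q}: total = 1606
  {S, T}: total = 1612
  {R, Q}: total = 1666
  {R, T}: total = 1704
  {T, Q}: total = 1796
  {S, Q}: total = 1804
  {S, P}: total = 2076
Best pair: {R, P} with total 1314.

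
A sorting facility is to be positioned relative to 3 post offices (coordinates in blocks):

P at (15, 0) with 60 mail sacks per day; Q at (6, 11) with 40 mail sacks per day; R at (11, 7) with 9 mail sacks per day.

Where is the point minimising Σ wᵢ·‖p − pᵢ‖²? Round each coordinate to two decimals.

(11.37, 4.61)

The minimiser of Σwᵢ‖p−pᵢ‖² is the weighted centroid p* = (Σwᵢpᵢ)/(Σwᵢ).
Σwᵢ = 109.
Σwᵢxᵢ = 60·15 + 40·6 + 9·11 = 1239.
Σwᵢyᵢ = 60·0 + 40·11 + 9·7 = 503.
x* = 1239/109 = 11.37, y* = 503/109 = 4.61.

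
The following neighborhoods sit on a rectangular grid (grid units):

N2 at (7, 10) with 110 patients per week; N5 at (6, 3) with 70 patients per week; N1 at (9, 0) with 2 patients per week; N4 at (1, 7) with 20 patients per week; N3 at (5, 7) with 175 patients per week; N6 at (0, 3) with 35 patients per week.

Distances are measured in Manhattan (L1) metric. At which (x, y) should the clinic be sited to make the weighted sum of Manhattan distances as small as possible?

Manhattan distance separates: Σwᵢ(|x−xᵢ|+|y−yᵢ|) = Σwᵢ|x−xᵢ| + Σwᵢ|y−yᵢ|, so x and y are optimised independently as 1-D weighted medians.
Total weight W = 412; half = 206.
x-coordinate, sorted with cumulative weight:
  x=0 (N6, w=35) cum 35
  x=1 (N4, w=20) cum 55
  x=5 (N3, w=175) cum 230  ← median
  x=6 (N5, w=70) cum 300
  x=7 (N2, w=110) cum 410
  x=9 (N1, w=2) cum 412
⇒ x* = 5
y-coordinate, sorted with cumulative weight:
  y=0 (N1, w=2) cum 2
  y=3 (N5, w=70) cum 72
  y=3 (N6, w=35) cum 107
  y=7 (N4, w=20) cum 127
  y=7 (N3, w=175) cum 302  ← median
  y=10 (N2, w=110) cum 412
⇒ y* = 7

(5, 7)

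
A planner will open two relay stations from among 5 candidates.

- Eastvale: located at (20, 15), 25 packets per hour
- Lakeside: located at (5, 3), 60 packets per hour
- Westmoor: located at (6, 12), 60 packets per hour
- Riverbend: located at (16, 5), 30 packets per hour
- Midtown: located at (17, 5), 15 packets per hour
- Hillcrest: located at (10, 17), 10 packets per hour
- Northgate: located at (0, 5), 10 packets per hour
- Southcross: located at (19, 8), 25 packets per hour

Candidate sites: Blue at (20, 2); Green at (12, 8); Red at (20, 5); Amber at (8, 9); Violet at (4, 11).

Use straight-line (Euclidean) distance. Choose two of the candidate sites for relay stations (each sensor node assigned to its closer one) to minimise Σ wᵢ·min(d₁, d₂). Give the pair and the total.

{Red, Violet}, total 1268.9

Evaluate every pair (each demand assigned to the nearer of the two):
  {Red, Violet}: total = 1268.9
  {Red, Amber}: total = 1284.8
  {Green, Violet}: total = 1453.1
  {Blue, Violet}: total = 1465.6
  {Green, Amber}: total = 1468.9
  {Blue, Amber}: total = 1481.4
  {Green, Red}: total = 1658.8
  {Amber, Violet}: total = 1718.8
  {Blue, Green}: total = 1796.2
  {Blue, Red}: total = 2691.4
Best pair: {Red, Violet} with total 1268.9.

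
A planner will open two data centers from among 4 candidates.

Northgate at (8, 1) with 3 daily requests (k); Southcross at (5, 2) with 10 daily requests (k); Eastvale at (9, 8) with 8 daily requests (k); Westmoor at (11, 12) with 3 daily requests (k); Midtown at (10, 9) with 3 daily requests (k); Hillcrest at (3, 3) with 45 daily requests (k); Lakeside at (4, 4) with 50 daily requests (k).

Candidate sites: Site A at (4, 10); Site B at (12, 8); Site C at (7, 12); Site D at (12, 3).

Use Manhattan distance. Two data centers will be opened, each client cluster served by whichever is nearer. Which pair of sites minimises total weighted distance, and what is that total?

{Site A, Site B}, total 831

Evaluate every pair (each demand assigned to the nearer of the two):
  {Site A, Site B}: total = 831
  {Site A, Site D}: total = 862
  {Site A, Site C}: total = 864
  {Site B, Site D}: total = 1001
  {Site C, Site D}: total = 1031
  {Site B, Site C}: total = 1333
Best pair: {Site A, Site B} with total 831.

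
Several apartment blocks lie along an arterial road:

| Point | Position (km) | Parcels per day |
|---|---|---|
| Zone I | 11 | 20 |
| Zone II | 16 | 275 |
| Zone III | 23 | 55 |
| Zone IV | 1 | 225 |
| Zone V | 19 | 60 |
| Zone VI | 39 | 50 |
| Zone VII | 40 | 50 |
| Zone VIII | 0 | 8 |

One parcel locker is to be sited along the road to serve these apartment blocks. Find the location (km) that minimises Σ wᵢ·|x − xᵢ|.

x = 16

For a sum of weighted absolute distances on a line, the optimum is the weighted median (not the mean). Total weight W = 743; half-weight = 371.5.
Sort by position and accumulate weight:
  km 0 (Zone VIII, w=8) → cum 8
  km 1 (Zone IV, w=225) → cum 233
  km 11 (Zone I, w=20) → cum 253
  km 16 (Zone II, w=275) → cum 528  ≥ 371.5 → median here
  km 19 (Zone V, w=60) → cum 588
  km 23 (Zone III, w=55) → cum 643
  km 39 (Zone VI, w=50) → cum 693
  km 40 (Zone VII, w=50) → cum 743
Optimal location: km 16.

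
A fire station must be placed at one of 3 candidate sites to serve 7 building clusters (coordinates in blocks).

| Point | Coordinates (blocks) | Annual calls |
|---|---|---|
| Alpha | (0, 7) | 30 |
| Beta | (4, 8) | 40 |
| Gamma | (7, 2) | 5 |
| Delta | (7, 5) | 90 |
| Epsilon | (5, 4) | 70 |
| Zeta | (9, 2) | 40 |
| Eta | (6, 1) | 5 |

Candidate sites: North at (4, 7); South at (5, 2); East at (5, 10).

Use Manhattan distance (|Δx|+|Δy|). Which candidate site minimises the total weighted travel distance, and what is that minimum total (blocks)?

Total weighted distance at each candidate:
  North (4, 7): total = 1370
  South (5, 2): total = 1350
  East (5, 10): total = 1990
Minimum is at South with total 1350 blocks.

South, total 1350 blocks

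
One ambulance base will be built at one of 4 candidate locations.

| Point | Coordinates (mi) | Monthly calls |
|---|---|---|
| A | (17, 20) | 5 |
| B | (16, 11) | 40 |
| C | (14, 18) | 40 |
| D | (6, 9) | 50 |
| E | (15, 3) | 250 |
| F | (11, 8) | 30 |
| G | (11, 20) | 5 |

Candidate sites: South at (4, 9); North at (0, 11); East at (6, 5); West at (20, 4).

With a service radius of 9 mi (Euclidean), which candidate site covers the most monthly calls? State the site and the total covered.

West, covering 290

Coverage radius r = 9 mi; a point is covered iff (Δx)²+(Δy)² ≤ 9² = 81.
  South (4, 9): covers {D, F} → 80
  North (0, 11): covers {D} → 50
  East (6, 5): covers {D, F} → 80
  West (20, 4): covers {B, E} → 290
Maximum coverage at West: 290 monthly calls.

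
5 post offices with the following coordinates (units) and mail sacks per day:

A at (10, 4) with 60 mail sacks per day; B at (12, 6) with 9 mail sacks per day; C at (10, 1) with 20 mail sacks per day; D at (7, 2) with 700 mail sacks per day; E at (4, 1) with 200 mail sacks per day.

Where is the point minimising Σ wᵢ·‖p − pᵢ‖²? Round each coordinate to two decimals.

The minimiser of Σwᵢ‖p−pᵢ‖² is the weighted centroid p* = (Σwᵢpᵢ)/(Σwᵢ).
Σwᵢ = 989.
Σwᵢxᵢ = 60·10 + 9·12 + 20·10 + 700·7 + 200·4 = 6608.
Σwᵢyᵢ = 60·4 + 9·6 + 20·1 + 700·2 + 200·1 = 1914.
x* = 6608/989 = 6.68, y* = 1914/989 = 1.94.

(6.68, 1.94)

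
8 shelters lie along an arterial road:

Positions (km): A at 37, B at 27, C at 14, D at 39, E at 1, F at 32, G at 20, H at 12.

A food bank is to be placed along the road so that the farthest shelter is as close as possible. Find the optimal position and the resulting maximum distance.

The 1-center on a line is the midpoint of the two extreme points: leftmost at 1, rightmost at 39.
Optimal location = (1 + 39)/2 = 20; maximum distance = (39 − 1)/2 = 19.

location 20, max distance 19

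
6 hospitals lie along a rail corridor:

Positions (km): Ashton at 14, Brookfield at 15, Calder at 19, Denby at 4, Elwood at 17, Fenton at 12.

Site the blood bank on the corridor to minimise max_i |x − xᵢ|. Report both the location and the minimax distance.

location 11.5, max distance 7.5

The 1-center on a line is the midpoint of the two extreme points: leftmost at 4, rightmost at 19.
Optimal location = (4 + 19)/2 = 11.5; maximum distance = (19 − 4)/2 = 7.5.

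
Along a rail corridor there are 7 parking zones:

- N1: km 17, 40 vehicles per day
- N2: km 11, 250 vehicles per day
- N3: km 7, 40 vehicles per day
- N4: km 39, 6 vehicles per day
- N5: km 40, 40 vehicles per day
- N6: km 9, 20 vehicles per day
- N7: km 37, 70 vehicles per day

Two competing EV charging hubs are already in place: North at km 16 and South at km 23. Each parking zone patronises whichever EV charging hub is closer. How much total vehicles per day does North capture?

350

The indifferent point is the midpoint (16+23)/2 = 19.5; parking zones left of it (closer to North at 16) go to North, those right go to South.
  N3 at 7 (w=40) → North
  N6 at 9 (w=20) → North
  N2 at 11 (w=250) → North
  N1 at 17 (w=40) → North
  N7 at 37 (w=70) → South
  N4 at 39 (w=6) → South
  N5 at 40 (w=40) → South
North captures 350; South captures 116.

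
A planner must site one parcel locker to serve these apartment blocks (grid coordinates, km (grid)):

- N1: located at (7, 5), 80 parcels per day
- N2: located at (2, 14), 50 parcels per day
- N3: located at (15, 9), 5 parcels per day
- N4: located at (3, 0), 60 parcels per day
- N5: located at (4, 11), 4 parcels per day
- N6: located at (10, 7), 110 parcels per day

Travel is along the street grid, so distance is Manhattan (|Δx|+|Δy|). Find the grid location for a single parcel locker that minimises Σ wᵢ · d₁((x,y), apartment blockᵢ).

Manhattan distance separates: Σwᵢ(|x−xᵢ|+|y−yᵢ|) = Σwᵢ|x−xᵢ| + Σwᵢ|y−yᵢ|, so x and y are optimised independently as 1-D weighted medians.
Total weight W = 309; half = 154.5.
x-coordinate, sorted with cumulative weight:
  x=2 (N2, w=50) cum 50
  x=3 (N4, w=60) cum 110
  x=4 (N5, w=4) cum 114
  x=7 (N1, w=80) cum 194  ← median
  x=10 (N6, w=110) cum 304
  x=15 (N3, w=5) cum 309
⇒ x* = 7
y-coordinate, sorted with cumulative weight:
  y=0 (N4, w=60) cum 60
  y=5 (N1, w=80) cum 140
  y=7 (N6, w=110) cum 250  ← median
  y=9 (N3, w=5) cum 255
  y=11 (N5, w=4) cum 259
  y=14 (N2, w=50) cum 309
⇒ y* = 7

(7, 7)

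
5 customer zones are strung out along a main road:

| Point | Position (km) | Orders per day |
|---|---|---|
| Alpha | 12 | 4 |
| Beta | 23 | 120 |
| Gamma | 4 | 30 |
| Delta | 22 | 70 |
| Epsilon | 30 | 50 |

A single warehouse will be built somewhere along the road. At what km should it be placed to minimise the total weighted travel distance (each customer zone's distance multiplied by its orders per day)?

x = 23

For a sum of weighted absolute distances on a line, the optimum is the weighted median (not the mean). Total weight W = 274; half-weight = 137.
Sort by position and accumulate weight:
  km 4 (Gamma, w=30) → cum 30
  km 12 (Alpha, w=4) → cum 34
  km 22 (Delta, w=70) → cum 104
  km 23 (Beta, w=120) → cum 224  ≥ 137 → median here
  km 30 (Epsilon, w=50) → cum 274
Optimal location: km 23.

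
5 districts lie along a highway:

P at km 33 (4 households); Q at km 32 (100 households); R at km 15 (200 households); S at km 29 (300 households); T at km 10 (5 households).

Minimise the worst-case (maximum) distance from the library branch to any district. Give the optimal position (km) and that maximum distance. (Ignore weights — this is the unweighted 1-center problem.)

location 21.5, max distance 11.5

The 1-center on a line is the midpoint of the two extreme points: leftmost at 10, rightmost at 33.
Optimal location = (10 + 33)/2 = 21.5; maximum distance = (33 − 10)/2 = 11.5.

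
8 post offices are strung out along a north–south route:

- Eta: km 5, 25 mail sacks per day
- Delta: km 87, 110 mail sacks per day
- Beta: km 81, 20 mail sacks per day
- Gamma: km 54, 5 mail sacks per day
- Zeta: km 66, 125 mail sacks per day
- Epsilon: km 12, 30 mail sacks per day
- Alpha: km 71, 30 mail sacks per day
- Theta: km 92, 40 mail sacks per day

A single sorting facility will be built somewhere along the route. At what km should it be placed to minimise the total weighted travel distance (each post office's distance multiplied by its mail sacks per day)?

For a sum of weighted absolute distances on a line, the optimum is the weighted median (not the mean). Total weight W = 385; half-weight = 192.5.
Sort by position and accumulate weight:
  km 5 (Eta, w=25) → cum 25
  km 12 (Epsilon, w=30) → cum 55
  km 54 (Gamma, w=5) → cum 60
  km 66 (Zeta, w=125) → cum 185
  km 71 (Alpha, w=30) → cum 215  ≥ 192.5 → median here
  km 81 (Beta, w=20) → cum 235
  km 87 (Delta, w=110) → cum 345
  km 92 (Theta, w=40) → cum 385
Optimal location: km 71.

x = 71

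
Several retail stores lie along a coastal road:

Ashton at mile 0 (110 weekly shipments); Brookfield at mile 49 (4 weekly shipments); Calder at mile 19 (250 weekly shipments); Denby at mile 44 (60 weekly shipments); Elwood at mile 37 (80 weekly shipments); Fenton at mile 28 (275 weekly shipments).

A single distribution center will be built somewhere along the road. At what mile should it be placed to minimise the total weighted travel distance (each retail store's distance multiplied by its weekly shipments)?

For a sum of weighted absolute distances on a line, the optimum is the weighted median (not the mean). Total weight W = 779; half-weight = 389.5.
Sort by position and accumulate weight:
  mile 0 (Ashton, w=110) → cum 110
  mile 19 (Calder, w=250) → cum 360
  mile 28 (Fenton, w=275) → cum 635  ≥ 389.5 → median here
  mile 37 (Elwood, w=80) → cum 715
  mile 44 (Denby, w=60) → cum 775
  mile 49 (Brookfield, w=4) → cum 779
Optimal location: mile 28.

x = 28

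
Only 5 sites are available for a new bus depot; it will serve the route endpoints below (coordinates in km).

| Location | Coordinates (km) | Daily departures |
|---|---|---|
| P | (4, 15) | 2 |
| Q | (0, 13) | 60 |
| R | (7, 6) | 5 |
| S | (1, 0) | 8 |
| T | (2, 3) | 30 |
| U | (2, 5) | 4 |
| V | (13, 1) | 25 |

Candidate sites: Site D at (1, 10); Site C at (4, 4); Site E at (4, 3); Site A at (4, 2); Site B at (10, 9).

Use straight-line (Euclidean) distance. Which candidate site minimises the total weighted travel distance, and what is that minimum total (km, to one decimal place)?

Total weighted distance at each candidate:
  Site D (1, 10): total = 925.0
  Site C (4, 4): total = 984.2
  Site E (4, 3): total = 1027.2
  Site A (4, 2): total = 1090.0
  Site B (10, 9): total = 1335.6
Minimum is at Site D with total 925.0 km.

Site D, total 925.0 km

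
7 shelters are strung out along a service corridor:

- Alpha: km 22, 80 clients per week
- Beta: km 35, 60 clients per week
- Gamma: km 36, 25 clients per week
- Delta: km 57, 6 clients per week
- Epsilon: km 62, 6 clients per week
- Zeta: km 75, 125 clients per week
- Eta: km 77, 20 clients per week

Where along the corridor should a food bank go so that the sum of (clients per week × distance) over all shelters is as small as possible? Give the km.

For a sum of weighted absolute distances on a line, the optimum is the weighted median (not the mean). Total weight W = 322; half-weight = 161.
Sort by position and accumulate weight:
  km 22 (Alpha, w=80) → cum 80
  km 35 (Beta, w=60) → cum 140
  km 36 (Gamma, w=25) → cum 165  ≥ 161 → median here
  km 57 (Delta, w=6) → cum 171
  km 62 (Epsilon, w=6) → cum 177
  km 75 (Zeta, w=125) → cum 302
  km 77 (Eta, w=20) → cum 322
Optimal location: km 36.

x = 36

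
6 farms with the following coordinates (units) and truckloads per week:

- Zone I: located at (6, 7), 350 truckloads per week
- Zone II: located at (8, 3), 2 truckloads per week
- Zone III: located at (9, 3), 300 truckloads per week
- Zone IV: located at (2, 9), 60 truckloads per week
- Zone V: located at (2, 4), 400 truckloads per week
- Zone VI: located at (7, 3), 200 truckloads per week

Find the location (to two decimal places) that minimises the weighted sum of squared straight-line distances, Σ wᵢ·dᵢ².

(5.44, 4.65)

The minimiser of Σwᵢ‖p−pᵢ‖² is the weighted centroid p* = (Σwᵢpᵢ)/(Σwᵢ).
Σwᵢ = 1312.
Σwᵢxᵢ = 350·6 + 2·8 + 300·9 + 60·2 + 400·2 + 200·7 = 7136.
Σwᵢyᵢ = 350·7 + 2·3 + 300·3 + 60·9 + 400·4 + 200·3 = 6096.
x* = 7136/1312 = 5.44, y* = 6096/1312 = 4.65.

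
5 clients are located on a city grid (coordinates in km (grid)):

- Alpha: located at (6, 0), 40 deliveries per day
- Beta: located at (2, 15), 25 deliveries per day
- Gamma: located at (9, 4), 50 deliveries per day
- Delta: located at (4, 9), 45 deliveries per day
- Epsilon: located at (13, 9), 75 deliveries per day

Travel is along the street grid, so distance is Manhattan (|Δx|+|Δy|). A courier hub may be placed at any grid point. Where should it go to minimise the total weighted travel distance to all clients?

(9, 9)

Manhattan distance separates: Σwᵢ(|x−xᵢ|+|y−yᵢ|) = Σwᵢ|x−xᵢ| + Σwᵢ|y−yᵢ|, so x and y are optimised independently as 1-D weighted medians.
Total weight W = 235; half = 117.5.
x-coordinate, sorted with cumulative weight:
  x=2 (Beta, w=25) cum 25
  x=4 (Delta, w=45) cum 70
  x=6 (Alpha, w=40) cum 110
  x=9 (Gamma, w=50) cum 160  ← median
  x=13 (Epsilon, w=75) cum 235
⇒ x* = 9
y-coordinate, sorted with cumulative weight:
  y=0 (Alpha, w=40) cum 40
  y=4 (Gamma, w=50) cum 90
  y=9 (Delta, w=45) cum 135  ← median
  y=9 (Epsilon, w=75) cum 210
  y=15 (Beta, w=25) cum 235
⇒ y* = 9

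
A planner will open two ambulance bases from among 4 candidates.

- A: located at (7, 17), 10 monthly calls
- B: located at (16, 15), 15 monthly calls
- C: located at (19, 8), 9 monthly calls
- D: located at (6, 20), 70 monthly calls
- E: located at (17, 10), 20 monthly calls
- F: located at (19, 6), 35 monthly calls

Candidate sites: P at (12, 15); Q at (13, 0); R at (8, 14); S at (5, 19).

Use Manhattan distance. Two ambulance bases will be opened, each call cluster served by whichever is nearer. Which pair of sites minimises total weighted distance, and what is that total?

{P, S}, total 1126

Evaluate every pair (each demand assigned to the nearer of the two):
  {P, S}: total = 1126
  {Q, S}: total = 1231
  {R, S}: total = 1393
  {Q, R}: total = 1541
  {P, R}: total = 1546
  {P, Q}: total = 1646
Best pair: {P, S} with total 1126.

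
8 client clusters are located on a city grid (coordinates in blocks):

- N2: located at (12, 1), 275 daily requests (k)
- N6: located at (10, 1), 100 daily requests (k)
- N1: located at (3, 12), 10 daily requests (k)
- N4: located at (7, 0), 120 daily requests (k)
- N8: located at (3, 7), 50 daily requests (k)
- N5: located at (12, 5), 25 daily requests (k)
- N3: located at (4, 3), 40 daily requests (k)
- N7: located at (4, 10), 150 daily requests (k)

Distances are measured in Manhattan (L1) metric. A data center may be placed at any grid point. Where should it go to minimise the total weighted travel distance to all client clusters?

Manhattan distance separates: Σwᵢ(|x−xᵢ|+|y−yᵢ|) = Σwᵢ|x−xᵢ| + Σwᵢ|y−yᵢ|, so x and y are optimised independently as 1-D weighted medians.
Total weight W = 770; half = 385.
x-coordinate, sorted with cumulative weight:
  x=3 (N1, w=10) cum 10
  x=3 (N8, w=50) cum 60
  x=4 (N3, w=40) cum 100
  x=4 (N7, w=150) cum 250
  x=7 (N4, w=120) cum 370
  x=10 (N6, w=100) cum 470  ← median
  x=12 (N2, w=275) cum 745
  x=12 (N5, w=25) cum 770
⇒ x* = 10
y-coordinate, sorted with cumulative weight:
  y=0 (N4, w=120) cum 120
  y=1 (N2, w=275) cum 395  ← median
  y=1 (N6, w=100) cum 495
  y=3 (N3, w=40) cum 535
  y=5 (N5, w=25) cum 560
  y=7 (N8, w=50) cum 610
  y=10 (N7, w=150) cum 760
  y=12 (N1, w=10) cum 770
⇒ y* = 1

(10, 1)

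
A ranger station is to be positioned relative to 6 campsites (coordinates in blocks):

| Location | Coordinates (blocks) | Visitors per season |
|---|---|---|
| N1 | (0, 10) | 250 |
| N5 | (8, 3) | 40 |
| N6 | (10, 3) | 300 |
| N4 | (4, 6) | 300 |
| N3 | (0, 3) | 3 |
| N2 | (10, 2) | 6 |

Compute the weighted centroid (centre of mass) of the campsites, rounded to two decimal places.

(5.09, 5.94)

The minimiser of Σwᵢ‖p−pᵢ‖² is the weighted centroid p* = (Σwᵢpᵢ)/(Σwᵢ).
Σwᵢ = 899.
Σwᵢxᵢ = 250·0 + 40·8 + 300·10 + 300·4 + 3·0 + 6·10 = 4580.
Σwᵢyᵢ = 250·10 + 40·3 + 300·3 + 300·6 + 3·3 + 6·2 = 5341.
x* = 4580/899 = 5.09, y* = 5341/899 = 5.94.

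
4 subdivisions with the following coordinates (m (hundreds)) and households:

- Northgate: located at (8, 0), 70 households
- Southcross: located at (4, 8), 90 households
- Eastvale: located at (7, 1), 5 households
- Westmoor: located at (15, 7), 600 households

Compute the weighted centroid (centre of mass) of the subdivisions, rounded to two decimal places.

The minimiser of Σwᵢ‖p−pᵢ‖² is the weighted centroid p* = (Σwᵢpᵢ)/(Σwᵢ).
Σwᵢ = 765.
Σwᵢxᵢ = 70·8 + 90·4 + 5·7 + 600·15 = 9955.
Σwᵢyᵢ = 70·0 + 90·8 + 5·1 + 600·7 = 4925.
x* = 9955/765 = 13.01, y* = 4925/765 = 6.44.

(13.01, 6.44)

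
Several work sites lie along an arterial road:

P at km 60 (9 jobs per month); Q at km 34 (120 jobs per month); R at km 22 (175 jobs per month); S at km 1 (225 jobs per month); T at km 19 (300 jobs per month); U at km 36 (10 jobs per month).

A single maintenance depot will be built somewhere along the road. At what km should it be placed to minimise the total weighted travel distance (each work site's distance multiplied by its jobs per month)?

x = 19

For a sum of weighted absolute distances on a line, the optimum is the weighted median (not the mean). Total weight W = 839; half-weight = 419.5.
Sort by position and accumulate weight:
  km 1 (S, w=225) → cum 225
  km 19 (T, w=300) → cum 525  ≥ 419.5 → median here
  km 22 (R, w=175) → cum 700
  km 34 (Q, w=120) → cum 820
  km 36 (U, w=10) → cum 830
  km 60 (P, w=9) → cum 839
Optimal location: km 19.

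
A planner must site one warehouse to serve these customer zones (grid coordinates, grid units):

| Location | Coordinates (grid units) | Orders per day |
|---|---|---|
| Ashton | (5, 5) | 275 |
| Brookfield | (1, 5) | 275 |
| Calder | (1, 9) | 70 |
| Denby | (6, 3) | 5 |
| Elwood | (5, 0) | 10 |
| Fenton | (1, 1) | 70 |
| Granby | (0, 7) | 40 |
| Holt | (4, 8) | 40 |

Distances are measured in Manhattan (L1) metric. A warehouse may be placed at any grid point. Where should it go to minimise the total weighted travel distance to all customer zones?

Manhattan distance separates: Σwᵢ(|x−xᵢ|+|y−yᵢ|) = Σwᵢ|x−xᵢ| + Σwᵢ|y−yᵢ|, so x and y are optimised independently as 1-D weighted medians.
Total weight W = 785; half = 392.5.
x-coordinate, sorted with cumulative weight:
  x=0 (Granby, w=40) cum 40
  x=1 (Brookfield, w=275) cum 315
  x=1 (Calder, w=70) cum 385
  x=1 (Fenton, w=70) cum 455  ← median
  x=4 (Holt, w=40) cum 495
  x=5 (Ashton, w=275) cum 770
  x=5 (Elwood, w=10) cum 780
  x=6 (Denby, w=5) cum 785
⇒ x* = 1
y-coordinate, sorted with cumulative weight:
  y=0 (Elwood, w=10) cum 10
  y=1 (Fenton, w=70) cum 80
  y=3 (Denby, w=5) cum 85
  y=5 (Ashton, w=275) cum 360
  y=5 (Brookfield, w=275) cum 635  ← median
  y=7 (Granby, w=40) cum 675
  y=8 (Holt, w=40) cum 715
  y=9 (Calder, w=70) cum 785
⇒ y* = 5

(1, 5)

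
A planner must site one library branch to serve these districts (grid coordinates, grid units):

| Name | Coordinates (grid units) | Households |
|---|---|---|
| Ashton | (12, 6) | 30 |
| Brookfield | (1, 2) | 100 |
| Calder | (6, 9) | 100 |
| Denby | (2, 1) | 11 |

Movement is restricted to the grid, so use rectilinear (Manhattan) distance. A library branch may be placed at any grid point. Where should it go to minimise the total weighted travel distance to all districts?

Manhattan distance separates: Σwᵢ(|x−xᵢ|+|y−yᵢ|) = Σwᵢ|x−xᵢ| + Σwᵢ|y−yᵢ|, so x and y are optimised independently as 1-D weighted medians.
Total weight W = 241; half = 120.5.
x-coordinate, sorted with cumulative weight:
  x=1 (Brookfield, w=100) cum 100
  x=2 (Denby, w=11) cum 111
  x=6 (Calder, w=100) cum 211  ← median
  x=12 (Ashton, w=30) cum 241
⇒ x* = 6
y-coordinate, sorted with cumulative weight:
  y=1 (Denby, w=11) cum 11
  y=2 (Brookfield, w=100) cum 111
  y=6 (Ashton, w=30) cum 141  ← median
  y=9 (Calder, w=100) cum 241
⇒ y* = 6

(6, 6)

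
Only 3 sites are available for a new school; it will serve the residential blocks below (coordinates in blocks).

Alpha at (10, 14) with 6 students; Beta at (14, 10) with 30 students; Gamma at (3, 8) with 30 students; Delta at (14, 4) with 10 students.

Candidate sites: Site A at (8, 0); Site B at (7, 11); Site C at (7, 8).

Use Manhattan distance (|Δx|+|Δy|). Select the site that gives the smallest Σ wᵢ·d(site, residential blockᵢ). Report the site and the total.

Site C, total 554 blocks

Total weighted distance at each candidate:
  Site A (8, 0): total = 1066
  Site B (7, 11): total = 626
  Site C (7, 8): total = 554
Minimum is at Site C with total 554 blocks.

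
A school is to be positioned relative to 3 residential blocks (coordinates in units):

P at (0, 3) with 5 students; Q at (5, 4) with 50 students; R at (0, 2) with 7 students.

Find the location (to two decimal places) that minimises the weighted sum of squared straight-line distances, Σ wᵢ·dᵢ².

The minimiser of Σwᵢ‖p−pᵢ‖² is the weighted centroid p* = (Σwᵢpᵢ)/(Σwᵢ).
Σwᵢ = 62.
Σwᵢxᵢ = 5·0 + 50·5 + 7·0 = 250.
Σwᵢyᵢ = 5·3 + 50·4 + 7·2 = 229.
x* = 250/62 = 4.03, y* = 229/62 = 3.69.

(4.03, 3.69)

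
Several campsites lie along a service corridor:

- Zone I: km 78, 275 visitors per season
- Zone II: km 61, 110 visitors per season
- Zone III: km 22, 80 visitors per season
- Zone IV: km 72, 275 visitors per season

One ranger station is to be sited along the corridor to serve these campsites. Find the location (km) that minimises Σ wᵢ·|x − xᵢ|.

x = 72

For a sum of weighted absolute distances on a line, the optimum is the weighted median (not the mean). Total weight W = 740; half-weight = 370.
Sort by position and accumulate weight:
  km 22 (Zone III, w=80) → cum 80
  km 61 (Zone II, w=110) → cum 190
  km 72 (Zone IV, w=275) → cum 465  ≥ 370 → median here
  km 78 (Zone I, w=275) → cum 740
Optimal location: km 72.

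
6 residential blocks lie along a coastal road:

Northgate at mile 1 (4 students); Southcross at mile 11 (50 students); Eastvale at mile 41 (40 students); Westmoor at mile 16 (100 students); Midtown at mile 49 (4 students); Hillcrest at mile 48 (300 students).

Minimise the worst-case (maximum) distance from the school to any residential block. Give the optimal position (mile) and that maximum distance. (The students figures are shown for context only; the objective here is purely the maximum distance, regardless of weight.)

The 1-center on a line is the midpoint of the two extreme points: leftmost at 1, rightmost at 49.
Optimal location = (1 + 49)/2 = 25; maximum distance = (49 − 1)/2 = 24.

location 25, max distance 24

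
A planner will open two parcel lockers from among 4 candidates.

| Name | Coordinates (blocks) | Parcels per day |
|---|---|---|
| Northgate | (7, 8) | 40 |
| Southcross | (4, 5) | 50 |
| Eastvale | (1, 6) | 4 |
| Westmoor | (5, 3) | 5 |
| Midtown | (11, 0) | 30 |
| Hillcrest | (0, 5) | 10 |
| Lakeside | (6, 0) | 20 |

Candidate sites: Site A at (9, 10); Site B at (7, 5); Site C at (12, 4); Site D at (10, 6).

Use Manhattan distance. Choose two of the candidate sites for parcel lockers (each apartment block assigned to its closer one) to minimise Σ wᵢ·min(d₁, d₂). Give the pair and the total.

Evaluate every pair (each demand assigned to the nearer of the two):
  {Site B, Site C}: total = 658
  {Site B, Site D}: total = 718
  {Site A, Site B}: total = 778
  {Site C, Site D}: total = 1086
  {Site A, Site D}: total = 1106
  {Site A, Site C}: total = 1178
Best pair: {Site B, Site C} with total 658.

{Site B, Site C}, total 658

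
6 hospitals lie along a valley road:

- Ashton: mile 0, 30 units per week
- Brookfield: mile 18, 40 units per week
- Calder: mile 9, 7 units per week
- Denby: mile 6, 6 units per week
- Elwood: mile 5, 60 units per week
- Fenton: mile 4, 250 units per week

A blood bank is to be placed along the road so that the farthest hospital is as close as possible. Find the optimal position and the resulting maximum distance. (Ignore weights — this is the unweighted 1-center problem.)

The 1-center on a line is the midpoint of the two extreme points: leftmost at 0, rightmost at 18.
Optimal location = (0 + 18)/2 = 9; maximum distance = (18 − 0)/2 = 9.

location 9, max distance 9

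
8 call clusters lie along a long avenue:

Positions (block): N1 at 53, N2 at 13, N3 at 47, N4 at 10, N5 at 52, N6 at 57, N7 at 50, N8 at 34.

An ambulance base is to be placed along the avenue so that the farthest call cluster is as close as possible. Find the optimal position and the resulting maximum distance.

The 1-center on a line is the midpoint of the two extreme points: leftmost at 10, rightmost at 57.
Optimal location = (10 + 57)/2 = 33.5; maximum distance = (57 − 10)/2 = 23.5.

location 33.5, max distance 23.5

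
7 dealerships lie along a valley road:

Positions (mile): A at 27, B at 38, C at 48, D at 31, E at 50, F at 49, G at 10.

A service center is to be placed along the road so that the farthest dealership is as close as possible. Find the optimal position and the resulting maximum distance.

location 30, max distance 20

The 1-center on a line is the midpoint of the two extreme points: leftmost at 10, rightmost at 50.
Optimal location = (10 + 50)/2 = 30; maximum distance = (50 − 10)/2 = 20.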